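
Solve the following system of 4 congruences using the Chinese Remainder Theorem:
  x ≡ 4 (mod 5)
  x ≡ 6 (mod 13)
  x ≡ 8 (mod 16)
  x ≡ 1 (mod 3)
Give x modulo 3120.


Product of moduli M = 5 · 13 · 16 · 3 = 3120.
Merge one congruence at a time:
  Start: x ≡ 4 (mod 5).
  Combine with x ≡ 6 (mod 13); new modulus lcm = 65.
    Write x = 4 + 5·t and substitute into x ≡ 6 (mod 13): 5·t ≡ 6 − 4 = 2 (mod 13).
    The inverse of 5 mod 13 is 8 (since 5·8 = 40 = 3·13 + 1), so t ≡ 8·2 = 16 ≡ 3 (mod 13).
    Then x = 4 + 5·3 = 19, valid modulo lcm(5, 13) = 65: x ≡ 19 (mod 65).
  Combine with x ≡ 8 (mod 16); new modulus lcm = 1040.
    Write x = 19 + 65·t and substitute into x ≡ 8 (mod 16): 65·t ≡ 8 − 19 = -11 (mod 16).
    Reduce coefficients mod 16: 1·t ≡ 5 (mod 16).
    So t ≡ 5 (mod 16).
    Then x = 19 + 65·5 = 344, valid modulo lcm(65, 16) = 1040: x ≡ 344 (mod 1040).
  Combine with x ≡ 1 (mod 3); new modulus lcm = 3120.
    Write x = 344 + 1040·t and substitute into x ≡ 1 (mod 3): 1040·t ≡ 1 − 344 = -343 (mod 3).
    Reduce coefficients mod 3: 2·t ≡ 2 (mod 3).
    The inverse of 2 mod 3 is 2 (since 2·2 = 4 = 1·3 + 1), so t ≡ 2·2 = 4 ≡ 1 (mod 3).
    Then x = 344 + 1040·1 = 1384, valid modulo lcm(1040, 3) = 3120: x ≡ 1384 (mod 3120).
Verify against each original: 1384 mod 5 = 4, 1384 mod 13 = 6, 1384 mod 16 = 8, 1384 mod 3 = 1.

x ≡ 1384 (mod 3120).


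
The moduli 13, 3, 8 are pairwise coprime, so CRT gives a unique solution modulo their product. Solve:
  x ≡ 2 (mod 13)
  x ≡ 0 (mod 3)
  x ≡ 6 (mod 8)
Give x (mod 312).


Moduli 13, 3, 8 are pairwise coprime; by CRT there is a unique solution modulo M = 13 · 3 · 8 = 312.
Solve pairwise, accumulating the modulus:
  Start with x ≡ 2 (mod 13).
  Combine with x ≡ 0 (mod 3): since gcd(13, 3) = 1, we get a unique residue mod 39.
    Write x = 2 + 13·t and substitute into x ≡ 0 (mod 3): 13·t ≡ 0 − 2 = -2 (mod 3).
    Reduce coefficients mod 3: 1·t ≡ 1 (mod 3).
    So t ≡ 1 (mod 3).
    Then x = 2 + 13·1 = 15, valid modulo lcm(13, 3) = 39: x ≡ 15 (mod 39).
  Combine with x ≡ 6 (mod 8): since gcd(39, 8) = 1, we get a unique residue mod 312.
    Write x = 15 + 39·t and substitute into x ≡ 6 (mod 8): 39·t ≡ 6 − 15 = -9 (mod 8).
    Reduce coefficients mod 8: 7·t ≡ 7 (mod 8).
    The inverse of 7 mod 8 is 7 (since 7·7 = 49 = 6·8 + 1), so t ≡ 7·7 = 49 ≡ 1 (mod 8).
    Then x = 15 + 39·1 = 54, valid modulo lcm(39, 8) = 312: x ≡ 54 (mod 312).
Verify: 54 mod 13 = 2 ✓, 54 mod 3 = 0 ✓, 54 mod 8 = 6 ✓.

x ≡ 54 (mod 312).


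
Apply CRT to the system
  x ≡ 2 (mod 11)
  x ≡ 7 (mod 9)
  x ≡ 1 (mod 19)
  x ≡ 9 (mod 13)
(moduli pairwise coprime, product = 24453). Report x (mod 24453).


Product of moduli M = 11 · 9 · 19 · 13 = 24453.
Merge one congruence at a time:
  Start: x ≡ 2 (mod 11).
  Combine with x ≡ 7 (mod 9); new modulus lcm = 99.
    Write x = 2 + 11·t and substitute into x ≡ 7 (mod 9): 11·t ≡ 7 − 2 = 5 (mod 9).
    Reduce coefficients mod 9: 2·t ≡ 5 (mod 9).
    The inverse of 2 mod 9 is 5 (since 2·5 = 10 = 1·9 + 1), so t ≡ 5·5 = 25 ≡ 7 (mod 9).
    Then x = 2 + 11·7 = 79, valid modulo lcm(11, 9) = 99: x ≡ 79 (mod 99).
  Combine with x ≡ 1 (mod 19); new modulus lcm = 1881.
    Write x = 79 + 99·t and substitute into x ≡ 1 (mod 19): 99·t ≡ 1 − 79 = -78 (mod 19).
    Reduce coefficients mod 19: 4·t ≡ 17 (mod 19).
    The inverse of 4 mod 19 is 5 (since 4·5 = 20 = 1·19 + 1), so t ≡ 5·17 = 85 ≡ 9 (mod 19).
    Then x = 79 + 99·9 = 970, valid modulo lcm(99, 19) = 1881: x ≡ 970 (mod 1881).
  Combine with x ≡ 9 (mod 13); new modulus lcm = 24453.
    Write x = 970 + 1881·t and substitute into x ≡ 9 (mod 13): 1881·t ≡ 9 − 970 = -961 (mod 13).
    Reduce coefficients mod 13: 9·t ≡ 1 (mod 13).
    The inverse of 9 mod 13 is 3 (since 9·3 = 27 = 2·13 + 1), so t ≡ 3·1 = 3 ≡ 3 (mod 13).
    Then x = 970 + 1881·3 = 6613, valid modulo lcm(1881, 13) = 24453: x ≡ 6613 (mod 24453).
Verify against each original: 6613 mod 11 = 2, 6613 mod 9 = 7, 6613 mod 19 = 1, 6613 mod 13 = 9.

x ≡ 6613 (mod 24453).


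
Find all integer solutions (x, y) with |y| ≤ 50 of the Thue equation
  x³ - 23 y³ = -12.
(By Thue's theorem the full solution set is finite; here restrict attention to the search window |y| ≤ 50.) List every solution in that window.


The equation is x³ - 23y³ = -12. For fixed y, x³ = 23·y³ − 12, so a solution requires the RHS to be a perfect cube.
Strategy: iterate y from -50 to 50, compute RHS = 23·y³ − 12, and check whether it is a (positive or negative) perfect cube.
Check small values of y:
  y = 0: RHS = -12 is not a perfect cube.
  y = 1: RHS = 11 is not a perfect cube.
  y = -1: RHS = -35 is not a perfect cube.
  y = 2: RHS = 172 is not a perfect cube.
  y = -2: RHS = -196 is not a perfect cube.
  y = 3: RHS = 609 is not a perfect cube.
  y = -3: RHS = -633 is not a perfect cube.
Continuing the search up to |y| = 50 finds no solutions either.
No (x, y) in the scanned range satisfies the equation.

No integer solutions with |y| ≤ 50.


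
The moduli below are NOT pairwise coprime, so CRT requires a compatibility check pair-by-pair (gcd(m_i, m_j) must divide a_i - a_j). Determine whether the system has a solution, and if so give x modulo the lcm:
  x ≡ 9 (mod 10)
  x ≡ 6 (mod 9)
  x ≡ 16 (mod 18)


Moduli 10, 9, 18 are not pairwise coprime, so CRT works modulo lcm(m_i) when all pairwise compatibility conditions hold.
Pairwise compatibility: gcd(m_i, m_j) must divide a_i - a_j for every pair.
Merge one congruence at a time:
  Start: x ≡ 9 (mod 10).
  Combine with x ≡ 6 (mod 9): gcd(10, 9) = 1; 6 - 9 = -3, which IS divisible by 1, so compatible.
    Write x = 9 + 10·t and substitute into x ≡ 6 (mod 9): 10·t ≡ 6 − 9 = -3 (mod 9).
    Reduce coefficients mod 9: 1·t ≡ 6 (mod 9).
    So t ≡ 6 (mod 9).
    Then x = 9 + 10·6 = 69, valid modulo lcm(10, 9) = 90: x ≡ 69 (mod 90).
  Combine with x ≡ 16 (mod 18): gcd(90, 18) = 18, and 16 - 69 = -53 is NOT divisible by 18.
    ⇒ system is inconsistent (no integer solution).

No solution (the system is inconsistent).


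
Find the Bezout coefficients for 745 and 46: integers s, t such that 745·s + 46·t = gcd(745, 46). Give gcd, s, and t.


Euclidean algorithm on (745, 46) — divide until remainder is 0:
  745 = 16 · 46 + 9
  46 = 5 · 9 + 1
  9 = 9 · 1 + 0
gcd(745, 46) = 1.
Track Bezout coefficients alongside the remainders: start with r₀ = 745 = a·1 + b·0 (s = 1, t = 0) and r₁ = 46 = a·0 + b·1 (s = 0, t = 1); each new remainder r_{k+1} = r_{k-1} − q_k·r_k inherits s_{k+1} = s_{k-1} − q_k·s_k, t_{k+1} = t_{k-1} − q_k·t_k, so r_k = a·s_k + b·t_k at every step:
  q = 16: r = 9, s = 1 − 16·0 = 1, t = 0 − 16·1 = -16  (check: 745·1 + 46·(-16) = 9)
  q = 5: r = 1, s = 0 − 5·1 = -5, t = 1 − 5·(-16) = 81  (check: 745·(-5) + 46·81 = 1)
The row with r = 1 (the gcd) gives the Bezout coefficients s = -5, t = 81.
Result: 745 · (-5) + 46 · (81) = 1.

gcd(745, 46) = 1; s = -5, t = 81 (check: 745·(-5) + 46·81 = 1).


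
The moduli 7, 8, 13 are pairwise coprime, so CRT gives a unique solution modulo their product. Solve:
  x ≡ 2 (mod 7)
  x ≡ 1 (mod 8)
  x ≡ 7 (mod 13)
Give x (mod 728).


Moduli 7, 8, 13 are pairwise coprime; by CRT there is a unique solution modulo M = 7 · 8 · 13 = 728.
Solve pairwise, accumulating the modulus:
  Start with x ≡ 2 (mod 7).
  Combine with x ≡ 1 (mod 8): since gcd(7, 8) = 1, we get a unique residue mod 56.
    Write x = 2 + 7·t and substitute into x ≡ 1 (mod 8): 7·t ≡ 1 − 2 = -1 (mod 8).
    Reduce coefficients mod 8: 7·t ≡ 7 (mod 8).
    The inverse of 7 mod 8 is 7 (since 7·7 = 49 = 6·8 + 1), so t ≡ 7·7 = 49 ≡ 1 (mod 8).
    Then x = 2 + 7·1 = 9, valid modulo lcm(7, 8) = 56: x ≡ 9 (mod 56).
  Combine with x ≡ 7 (mod 13): since gcd(56, 13) = 1, we get a unique residue mod 728.
    Write x = 9 + 56·t and substitute into x ≡ 7 (mod 13): 56·t ≡ 7 − 9 = -2 (mod 13).
    Reduce coefficients mod 13: 4·t ≡ 11 (mod 13).
    The inverse of 4 mod 13 is 10 (since 4·10 = 40 = 3·13 + 1), so t ≡ 10·11 = 110 ≡ 6 (mod 13).
    Then x = 9 + 56·6 = 345, valid modulo lcm(56, 13) = 728: x ≡ 345 (mod 728).
Verify: 345 mod 7 = 2 ✓, 345 mod 8 = 1 ✓, 345 mod 13 = 7 ✓.

x ≡ 345 (mod 728).


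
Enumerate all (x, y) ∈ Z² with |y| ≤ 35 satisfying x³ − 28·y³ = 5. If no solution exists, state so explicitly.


The equation is x³ - 28y³ = 5. For fixed y, x³ = 28·y³ + 5, so a solution requires the RHS to be a perfect cube.
Strategy: iterate y from -35 to 35, compute RHS = 28·y³ + 5, and check whether it is a (positive or negative) perfect cube.
Check small values of y:
  y = 0: RHS = 5 is not a perfect cube.
  y = 1: RHS = 33 is not a perfect cube.
  y = -1: RHS = -23 is not a perfect cube.
  y = 2: RHS = 229 is not a perfect cube.
  y = -2: RHS = -219 is not a perfect cube.
  y = 3: RHS = 761 is not a perfect cube.
  y = -3: RHS = -751 is not a perfect cube.
Continuing the search up to |y| = 35 finds no solutions either.
No (x, y) in the scanned range satisfies the equation.

No integer solutions with |y| ≤ 35.


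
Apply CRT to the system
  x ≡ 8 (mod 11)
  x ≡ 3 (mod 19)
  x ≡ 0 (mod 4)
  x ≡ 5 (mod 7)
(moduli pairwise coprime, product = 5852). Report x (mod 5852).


Product of moduli M = 11 · 19 · 4 · 7 = 5852.
Merge one congruence at a time:
  Start: x ≡ 8 (mod 11).
  Combine with x ≡ 3 (mod 19); new modulus lcm = 209.
    Write x = 8 + 11·t and substitute into x ≡ 3 (mod 19): 11·t ≡ 3 − 8 = -5 (mod 19).
    Reduce coefficients mod 19: 11·t ≡ 14 (mod 19).
    The inverse of 11 mod 19 is 7 (since 11·7 = 77 = 4·19 + 1), so t ≡ 7·14 = 98 ≡ 3 (mod 19).
    Then x = 8 + 11·3 = 41, valid modulo lcm(11, 19) = 209: x ≡ 41 (mod 209).
  Combine with x ≡ 0 (mod 4); new modulus lcm = 836.
    Write x = 41 + 209·t and substitute into x ≡ 0 (mod 4): 209·t ≡ 0 − 41 = -41 (mod 4).
    Reduce coefficients mod 4: 1·t ≡ 3 (mod 4).
    So t ≡ 3 (mod 4).
    Then x = 41 + 209·3 = 668, valid modulo lcm(209, 4) = 836: x ≡ 668 (mod 836).
  Combine with x ≡ 5 (mod 7); new modulus lcm = 5852.
    Write x = 668 + 836·t and substitute into x ≡ 5 (mod 7): 836·t ≡ 5 − 668 = -663 (mod 7).
    Reduce coefficients mod 7: 3·t ≡ 2 (mod 7).
    The inverse of 3 mod 7 is 5 (since 3·5 = 15 = 2·7 + 1), so t ≡ 5·2 = 10 ≡ 3 (mod 7).
    Then x = 668 + 836·3 = 3176, valid modulo lcm(836, 7) = 5852: x ≡ 3176 (mod 5852).
Verify against each original: 3176 mod 11 = 8, 3176 mod 19 = 3, 3176 mod 4 = 0, 3176 mod 7 = 5.

x ≡ 3176 (mod 5852).


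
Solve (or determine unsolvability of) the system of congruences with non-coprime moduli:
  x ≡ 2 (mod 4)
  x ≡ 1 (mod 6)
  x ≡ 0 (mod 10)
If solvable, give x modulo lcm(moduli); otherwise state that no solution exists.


Moduli 4, 6, 10 are not pairwise coprime, so CRT works modulo lcm(m_i) when all pairwise compatibility conditions hold.
Pairwise compatibility: gcd(m_i, m_j) must divide a_i - a_j for every pair.
Merge one congruence at a time:
  Start: x ≡ 2 (mod 4).
  Combine with x ≡ 1 (mod 6): gcd(4, 6) = 2, and 1 - 2 = -1 is NOT divisible by 2.
    ⇒ system is inconsistent (no integer solution).

No solution (the system is inconsistent).


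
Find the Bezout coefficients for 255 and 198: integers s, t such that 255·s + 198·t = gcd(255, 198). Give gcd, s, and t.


Euclidean algorithm on (255, 198) — divide until remainder is 0:
  255 = 1 · 198 + 57
  198 = 3 · 57 + 27
  57 = 2 · 27 + 3
  27 = 9 · 3 + 0
gcd(255, 198) = 3.
Track Bezout coefficients alongside the remainders: start with r₀ = 255 = a·1 + b·0 (s = 1, t = 0) and r₁ = 198 = a·0 + b·1 (s = 0, t = 1); each new remainder r_{k+1} = r_{k-1} − q_k·r_k inherits s_{k+1} = s_{k-1} − q_k·s_k, t_{k+1} = t_{k-1} − q_k·t_k, so r_k = a·s_k + b·t_k at every step:
  q = 1: r = 57, s = 1 − 1·0 = 1, t = 0 − 1·1 = -1  (check: 255·1 + 198·(-1) = 57)
  q = 3: r = 27, s = 0 − 3·1 = -3, t = 1 − 3·(-1) = 4  (check: 255·(-3) + 198·4 = 27)
  q = 2: r = 3, s = 1 − 2·(-3) = 7, t = -1 − 2·4 = -9  (check: 255·7 + 198·(-9) = 3)
The row with r = 3 (the gcd) gives the Bezout coefficients s = 7, t = -9.
Result: 255 · (7) + 198 · (-9) = 3.

gcd(255, 198) = 3; s = 7, t = -9 (check: 255·7 + 198·(-9) = 3).


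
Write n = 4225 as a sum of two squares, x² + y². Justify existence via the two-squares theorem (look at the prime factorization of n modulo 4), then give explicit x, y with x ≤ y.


Step 1: Factor n = 4225 = 5^2 · 13^2.
Step 2: Check the mod-4 condition on each prime factor: 5 ≡ 1 (mod 4), exponent 2; 13 ≡ 1 (mod 4), exponent 2.
All primes ≡ 3 (mod 4) appear to even exponent (or don't appear), so by the two-squares theorem n IS expressible as a sum of two squares.
Step 3: Build a representation. Group n = k² · m with k = 5 and m = 13 · 13 = 169 (a product of primes ≡ 1 (mod 4)); a representation of m scales to one of n via (k·x)² + (k·y)² = k²(x² + y²). Each prime p ≡ 1 (mod 4) is itself a sum of two squares; find a² by testing p − a² for a perfect square:
  13: 13 − 1² = 12, 13 − 2² = 9 = 3² ⇒ 13 = 2² + 3².
  Combine using the Brahmagupta–Fibonacci identity (a² + b²)(c² + d²) = (ac − bd)² + (ad + bc)² = (ac + bd)² + (ad − bc)²:
  13 · 13 = 169: from (2² + 3²)(2² + 3²), take (2·2 − 3·3, 2·3 + 3·2) = (4 − 9, 6 + 6) = (-5, 12); dropping signs (only squares matter) gives (5, 12); check 5² + 12² = 25 + 144 = 169 ✓.
  Scale by k = 5: (5·5, 5·12) = (25, 60).
Step 4: Order so x ≤ y and verify: 25² + 60² = 625 + 3600 = 4225 = n. ✓

n = 4225 = 25² + 60² (one valid representation with x ≤ y).


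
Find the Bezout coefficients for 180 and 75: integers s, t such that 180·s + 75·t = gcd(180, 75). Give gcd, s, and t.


Euclidean algorithm on (180, 75) — divide until remainder is 0:
  180 = 2 · 75 + 30
  75 = 2 · 30 + 15
  30 = 2 · 15 + 0
gcd(180, 75) = 15.
Track Bezout coefficients alongside the remainders: start with r₀ = 180 = a·1 + b·0 (s = 1, t = 0) and r₁ = 75 = a·0 + b·1 (s = 0, t = 1); each new remainder r_{k+1} = r_{k-1} − q_k·r_k inherits s_{k+1} = s_{k-1} − q_k·s_k, t_{k+1} = t_{k-1} − q_k·t_k, so r_k = a·s_k + b·t_k at every step:
  q = 2: r = 30, s = 1 − 2·0 = 1, t = 0 − 2·1 = -2  (check: 180·1 + 75·(-2) = 30)
  q = 2: r = 15, s = 0 − 2·1 = -2, t = 1 − 2·(-2) = 5  (check: 180·(-2) + 75·5 = 15)
The row with r = 15 (the gcd) gives the Bezout coefficients s = -2, t = 5.
Result: 180 · (-2) + 75 · (5) = 15.

gcd(180, 75) = 15; s = -2, t = 5 (check: 180·(-2) + 75·5 = 15).


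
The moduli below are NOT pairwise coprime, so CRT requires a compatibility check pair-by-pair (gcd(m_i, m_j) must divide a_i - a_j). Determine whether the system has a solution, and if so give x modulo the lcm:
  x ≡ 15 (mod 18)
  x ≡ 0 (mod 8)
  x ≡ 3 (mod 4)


Moduli 18, 8, 4 are not pairwise coprime, so CRT works modulo lcm(m_i) when all pairwise compatibility conditions hold.
Pairwise compatibility: gcd(m_i, m_j) must divide a_i - a_j for every pair.
Merge one congruence at a time:
  Start: x ≡ 15 (mod 18).
  Combine with x ≡ 0 (mod 8): gcd(18, 8) = 2, and 0 - 15 = -15 is NOT divisible by 2.
    ⇒ system is inconsistent (no integer solution).

No solution (the system is inconsistent).


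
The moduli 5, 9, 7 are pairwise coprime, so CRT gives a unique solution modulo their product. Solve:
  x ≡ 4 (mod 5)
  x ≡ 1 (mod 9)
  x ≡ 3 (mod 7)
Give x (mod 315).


Moduli 5, 9, 7 are pairwise coprime; by CRT there is a unique solution modulo M = 5 · 9 · 7 = 315.
Solve pairwise, accumulating the modulus:
  Start with x ≡ 4 (mod 5).
  Combine with x ≡ 1 (mod 9): since gcd(5, 9) = 1, we get a unique residue mod 45.
    Write x = 4 + 5·t and substitute into x ≡ 1 (mod 9): 5·t ≡ 1 − 4 = -3 (mod 9).
    Reduce coefficients mod 9: 5·t ≡ 6 (mod 9).
    The inverse of 5 mod 9 is 2 (since 5·2 = 10 = 1·9 + 1), so t ≡ 2·6 = 12 ≡ 3 (mod 9).
    Then x = 4 + 5·3 = 19, valid modulo lcm(5, 9) = 45: x ≡ 19 (mod 45).
  Combine with x ≡ 3 (mod 7): since gcd(45, 7) = 1, we get a unique residue mod 315.
    Write x = 19 + 45·t and substitute into x ≡ 3 (mod 7): 45·t ≡ 3 − 19 = -16 (mod 7).
    Reduce coefficients mod 7: 3·t ≡ 5 (mod 7).
    The inverse of 3 mod 7 is 5 (since 3·5 = 15 = 2·7 + 1), so t ≡ 5·5 = 25 ≡ 4 (mod 7).
    Then x = 19 + 45·4 = 199, valid modulo lcm(45, 7) = 315: x ≡ 199 (mod 315).
Verify: 199 mod 5 = 4 ✓, 199 mod 9 = 1 ✓, 199 mod 7 = 3 ✓.

x ≡ 199 (mod 315).


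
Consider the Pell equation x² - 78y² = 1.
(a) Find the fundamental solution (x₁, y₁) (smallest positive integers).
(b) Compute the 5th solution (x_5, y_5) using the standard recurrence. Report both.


Step 1: Find the fundamental solution (x₁, y₁) of x² - 78y² = 1.
  Expand √78 as a continued fraction. a₀ = ⌊√78⌋ = 8; iterate m_{k+1} = d_k·a_k − m_k, d_{k+1} = (78 − m_{k+1}²)/d_k, a_{k+1} = ⌊(a₀ + m_{k+1})/d_{k+1}⌋ (starting m₀ = 0, d₀ = 1), with convergents p_k = a_k·p_{k-1} + p_{k-2}, q_k = a_k·q_{k-1} + q_{k-2} (p₋₁ = 1, q₋₁ = 0):
  k = 0: a₀ = 8; p₀/q₀ = 8/1; p₀² − 78·q₀² = 64 − 78 = -14.
  k = 1: m = 8, d = 14, a = ⌊(8 + 8)/14⌋ = 1; p/q = (1·8 + 1)/(1·1 + 0) = 9/1; p² − 78·q² = 81 − 78 = 3.
  k = 2: m = 6, d = 3, a = ⌊(8 + 6)/3⌋ = 4; p/q = (4·9 + 8)/(4·1 + 1) = 44/5; p² − 78·q² = 1936 − 1950 = -14.
  k = 3: m = 6, d = 14, a = ⌊(8 + 6)/14⌋ = 1; p/q = (1·44 + 9)/(1·5 + 1) = 53/6; p² − 78·q² = 2809 − 2808 = 1.
  The first convergent with p² − 78·q² = 1 gives the fundamental solution (x₁, y₁) = (53, 6).
Step 2: Apply the recurrence (x_{n+1}, y_{n+1}) = (x₁x_n + 78y₁y_n, x₁y_n + y₁x_n) repeatedly.
  From (x_1, y_1) = (53, 6): x_2 = 53·53 + 78·6·6 = 5617; y_2 = 53·6 + 6·53 = 636.
  From (x_2, y_2) = (5617, 636): x_3 = 53·5617 + 78·6·636 = 595349; y_3 = 53·636 + 6·5617 = 67410.
  From (x_3, y_3) = (595349, 67410): x_4 = 53·595349 + 78·6·67410 = 63101377; y_4 = 53·67410 + 6·595349 = 7144824.
  From (x_4, y_4) = (63101377, 7144824): x_5 = 53·63101377 + 78·6·7144824 = 6688150613; y_5 = 53·7144824 + 6·63101377 = 757283934.
Step 3: Verify x_5² - 78·y_5² = 44731358622172275769 - 44731358622172275768 = 1 (should be 1). ✓

(x_1, y_1) = (53, 6); (x_5, y_5) = (6688150613, 757283934).


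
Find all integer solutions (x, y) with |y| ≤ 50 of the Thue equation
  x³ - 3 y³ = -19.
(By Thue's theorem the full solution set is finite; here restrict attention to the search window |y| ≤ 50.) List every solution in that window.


The equation is x³ - 3y³ = -19. For fixed y, x³ = 3·y³ − 19, so a solution requires the RHS to be a perfect cube.
Strategy: iterate y from -50 to 50, compute RHS = 3·y³ − 19, and check whether it is a (positive or negative) perfect cube.
Check small values of y:
  y = 0: RHS = -19 is not a perfect cube.
  y = 1: RHS = -16 is not a perfect cube.
  y = -1: RHS = -22 is not a perfect cube.
  y = 2: RHS = 5 is not a perfect cube.
  y = -2: RHS = -43 is not a perfect cube.
  y = 3: RHS = 62 is not a perfect cube.
  y = -3: RHS = -100 is not a perfect cube.
Continuing the search up to |y| = 50 finds no solutions either.
No (x, y) in the scanned range satisfies the equation.

No integer solutions with |y| ≤ 50.


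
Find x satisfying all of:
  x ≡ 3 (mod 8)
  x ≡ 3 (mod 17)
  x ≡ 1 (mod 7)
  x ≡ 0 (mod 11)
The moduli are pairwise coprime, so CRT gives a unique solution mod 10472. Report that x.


Product of moduli M = 8 · 17 · 7 · 11 = 10472.
Merge one congruence at a time:
  Start: x ≡ 3 (mod 8).
  Combine with x ≡ 3 (mod 17); new modulus lcm = 136.
    Write x = 3 + 8·t and substitute into x ≡ 3 (mod 17): 8·t ≡ 3 − 3 = 0 (mod 17).
    The inverse of 8 mod 17 is 15 (since 8·15 = 120 = 7·17 + 1), so t ≡ 15·0 = 0 ≡ 0 (mod 17).
    Then x = 3 + 8·0 = 3, valid modulo lcm(8, 17) = 136: x ≡ 3 (mod 136).
  Combine with x ≡ 1 (mod 7); new modulus lcm = 952.
    Write x = 3 + 136·t and substitute into x ≡ 1 (mod 7): 136·t ≡ 1 − 3 = -2 (mod 7).
    Reduce coefficients mod 7: 3·t ≡ 5 (mod 7).
    The inverse of 3 mod 7 is 5 (since 3·5 = 15 = 2·7 + 1), so t ≡ 5·5 = 25 ≡ 4 (mod 7).
    Then x = 3 + 136·4 = 547, valid modulo lcm(136, 7) = 952: x ≡ 547 (mod 952).
  Combine with x ≡ 0 (mod 11); new modulus lcm = 10472.
    Write x = 547 + 952·t and substitute into x ≡ 0 (mod 11): 952·t ≡ 0 − 547 = -547 (mod 11).
    Reduce coefficients mod 11: 6·t ≡ 3 (mod 11).
    The inverse of 6 mod 11 is 2 (since 6·2 = 12 = 1·11 + 1), so t ≡ 2·3 = 6 ≡ 6 (mod 11).
    Then x = 547 + 952·6 = 6259, valid modulo lcm(952, 11) = 10472: x ≡ 6259 (mod 10472).
Verify against each original: 6259 mod 8 = 3, 6259 mod 17 = 3, 6259 mod 7 = 1, 6259 mod 11 = 0.

x ≡ 6259 (mod 10472).


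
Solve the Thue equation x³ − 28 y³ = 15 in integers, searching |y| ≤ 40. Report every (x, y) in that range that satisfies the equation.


The equation is x³ - 28y³ = 15. For fixed y, x³ = 28·y³ + 15, so a solution requires the RHS to be a perfect cube.
Strategy: iterate y from -40 to 40, compute RHS = 28·y³ + 15, and check whether it is a (positive or negative) perfect cube.
Check small values of y:
  y = 0: RHS = 15 is not a perfect cube.
  y = 1: RHS = 43 is not a perfect cube.
  y = -1: RHS = -13 is not a perfect cube.
  y = 2: RHS = 239 is not a perfect cube.
  y = -2: RHS = -209 is not a perfect cube.
  y = 3: RHS = 771 is not a perfect cube.
  y = -3: RHS = -741 is not a perfect cube.
Continuing the search up to |y| = 40 finds no solutions either.
No (x, y) in the scanned range satisfies the equation.

No integer solutions with |y| ≤ 40.


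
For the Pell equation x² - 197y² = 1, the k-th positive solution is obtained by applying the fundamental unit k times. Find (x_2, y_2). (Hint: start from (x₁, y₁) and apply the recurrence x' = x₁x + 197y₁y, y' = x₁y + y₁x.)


Step 1: Find the fundamental solution (x₁, y₁) of x² - 197y² = 1.
  Expand √197 as a continued fraction. a₀ = ⌊√197⌋ = 14; iterate m_{k+1} = d_k·a_k − m_k, d_{k+1} = (197 − m_{k+1}²)/d_k, a_{k+1} = ⌊(a₀ + m_{k+1})/d_{k+1}⌋ (starting m₀ = 0, d₀ = 1), with convergents p_k = a_k·p_{k-1} + p_{k-2}, q_k = a_k·q_{k-1} + q_{k-2} (p₋₁ = 1, q₋₁ = 0):
  k = 0: a₀ = 14; p₀/q₀ = 14/1; p₀² − 197·q₀² = 196 − 197 = -1.
  k = 1: m = 14, d = 1, a = ⌊(14 + 14)/1⌋ = 28; p/q = (28·14 + 1)/(28·1 + 0) = 393/28; p² − 197·q² = 154449 − 154448 = 1.
  The first convergent with p² − 197·q² = 1 gives the fundamental solution (x₁, y₁) = (393, 28).
Step 2: Apply the recurrence (x_{n+1}, y_{n+1}) = (x₁x_n + 197y₁y_n, x₁y_n + y₁x_n) repeatedly.
  From (x_1, y_1) = (393, 28): x_2 = 393·393 + 197·28·28 = 308897; y_2 = 393·28 + 28·393 = 22008.
Step 3: Verify x_2² - 197·y_2² = 95417356609 - 95417356608 = 1 (should be 1). ✓

(x_1, y_1) = (393, 28); (x_2, y_2) = (308897, 22008).


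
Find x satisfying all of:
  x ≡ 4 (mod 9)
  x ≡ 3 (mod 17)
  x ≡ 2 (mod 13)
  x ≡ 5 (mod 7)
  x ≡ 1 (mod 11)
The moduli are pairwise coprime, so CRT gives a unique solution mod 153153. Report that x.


Product of moduli M = 9 · 17 · 13 · 7 · 11 = 153153.
Merge one congruence at a time:
  Start: x ≡ 4 (mod 9).
  Combine with x ≡ 3 (mod 17); new modulus lcm = 153.
    Write x = 4 + 9·t and substitute into x ≡ 3 (mod 17): 9·t ≡ 3 − 4 = -1 (mod 17).
    Reduce coefficients mod 17: 9·t ≡ 16 (mod 17).
    The inverse of 9 mod 17 is 2 (since 9·2 = 18 = 1·17 + 1), so t ≡ 2·16 = 32 ≡ 15 (mod 17).
    Then x = 4 + 9·15 = 139, valid modulo lcm(9, 17) = 153: x ≡ 139 (mod 153).
  Combine with x ≡ 2 (mod 13); new modulus lcm = 1989.
    Write x = 139 + 153·t and substitute into x ≡ 2 (mod 13): 153·t ≡ 2 − 139 = -137 (mod 13).
    Reduce coefficients mod 13: 10·t ≡ 6 (mod 13).
    The inverse of 10 mod 13 is 4 (since 10·4 = 40 = 3·13 + 1), so t ≡ 4·6 = 24 ≡ 11 (mod 13).
    Then x = 139 + 153·11 = 1822, valid modulo lcm(153, 13) = 1989: x ≡ 1822 (mod 1989).
  Combine with x ≡ 5 (mod 7); new modulus lcm = 13923.
    Write x = 1822 + 1989·t and substitute into x ≡ 5 (mod 7): 1989·t ≡ 5 − 1822 = -1817 (mod 7).
    Reduce coefficients mod 7: 1·t ≡ 3 (mod 7).
    So t ≡ 3 (mod 7).
    Then x = 1822 + 1989·3 = 7789, valid modulo lcm(1989, 7) = 13923: x ≡ 7789 (mod 13923).
  Combine with x ≡ 1 (mod 11); new modulus lcm = 153153.
    Write x = 7789 + 13923·t and substitute into x ≡ 1 (mod 11): 13923·t ≡ 1 − 7789 = -7788 (mod 11).
    Reduce coefficients mod 11: 8·t ≡ 0 (mod 11).
    The inverse of 8 mod 11 is 7 (since 8·7 = 56 = 5·11 + 1), so t ≡ 7·0 = 0 ≡ 0 (mod 11).
    Then x = 7789 + 13923·0 = 7789, valid modulo lcm(13923, 11) = 153153: x ≡ 7789 (mod 153153).
Verify against each original: 7789 mod 9 = 4, 7789 mod 17 = 3, 7789 mod 13 = 2, 7789 mod 7 = 5, 7789 mod 11 = 1.

x ≡ 7789 (mod 153153).


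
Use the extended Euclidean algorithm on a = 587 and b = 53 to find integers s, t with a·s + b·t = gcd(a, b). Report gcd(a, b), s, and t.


Euclidean algorithm on (587, 53) — divide until remainder is 0:
  587 = 11 · 53 + 4
  53 = 13 · 4 + 1
  4 = 4 · 1 + 0
gcd(587, 53) = 1.
Track Bezout coefficients alongside the remainders: start with r₀ = 587 = a·1 + b·0 (s = 1, t = 0) and r₁ = 53 = a·0 + b·1 (s = 0, t = 1); each new remainder r_{k+1} = r_{k-1} − q_k·r_k inherits s_{k+1} = s_{k-1} − q_k·s_k, t_{k+1} = t_{k-1} − q_k·t_k, so r_k = a·s_k + b·t_k at every step:
  q = 11: r = 4, s = 1 − 11·0 = 1, t = 0 − 11·1 = -11  (check: 587·1 + 53·(-11) = 4)
  q = 13: r = 1, s = 0 − 13·1 = -13, t = 1 − 13·(-11) = 144  (check: 587·(-13) + 53·144 = 1)
The row with r = 1 (the gcd) gives the Bezout coefficients s = -13, t = 144.
Result: 587 · (-13) + 53 · (144) = 1.

gcd(587, 53) = 1; s = -13, t = 144 (check: 587·(-13) + 53·144 = 1).


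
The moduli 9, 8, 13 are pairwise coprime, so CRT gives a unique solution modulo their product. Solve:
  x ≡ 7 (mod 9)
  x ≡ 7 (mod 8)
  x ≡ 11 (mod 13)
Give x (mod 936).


Moduli 9, 8, 13 are pairwise coprime; by CRT there is a unique solution modulo M = 9 · 8 · 13 = 936.
Solve pairwise, accumulating the modulus:
  Start with x ≡ 7 (mod 9).
  Combine with x ≡ 7 (mod 8): since gcd(9, 8) = 1, we get a unique residue mod 72.
    Write x = 7 + 9·t and substitute into x ≡ 7 (mod 8): 9·t ≡ 7 − 7 = 0 (mod 8).
    Reduce coefficients mod 8: 1·t ≡ 0 (mod 8).
    So t ≡ 0 (mod 8).
    Then x = 7 + 9·0 = 7, valid modulo lcm(9, 8) = 72: x ≡ 7 (mod 72).
  Combine with x ≡ 11 (mod 13): since gcd(72, 13) = 1, we get a unique residue mod 936.
    Write x = 7 + 72·t and substitute into x ≡ 11 (mod 13): 72·t ≡ 11 − 7 = 4 (mod 13).
    Reduce coefficients mod 13: 7·t ≡ 4 (mod 13).
    The inverse of 7 mod 13 is 2 (since 7·2 = 14 = 1·13 + 1), so t ≡ 2·4 = 8 ≡ 8 (mod 13).
    Then x = 7 + 72·8 = 583, valid modulo lcm(72, 13) = 936: x ≡ 583 (mod 936).
Verify: 583 mod 9 = 7 ✓, 583 mod 8 = 7 ✓, 583 mod 13 = 11 ✓.

x ≡ 583 (mod 936).


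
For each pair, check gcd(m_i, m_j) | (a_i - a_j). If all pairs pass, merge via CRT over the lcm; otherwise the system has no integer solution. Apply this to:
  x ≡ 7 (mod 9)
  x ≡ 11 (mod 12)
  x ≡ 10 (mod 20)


Moduli 9, 12, 20 are not pairwise coprime, so CRT works modulo lcm(m_i) when all pairwise compatibility conditions hold.
Pairwise compatibility: gcd(m_i, m_j) must divide a_i - a_j for every pair.
Merge one congruence at a time:
  Start: x ≡ 7 (mod 9).
  Combine with x ≡ 11 (mod 12): gcd(9, 12) = 3, and 11 - 7 = 4 is NOT divisible by 3.
    ⇒ system is inconsistent (no integer solution).

No solution (the system is inconsistent).


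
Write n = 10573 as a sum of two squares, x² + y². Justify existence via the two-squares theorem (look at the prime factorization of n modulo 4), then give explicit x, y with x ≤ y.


Step 1: Factor n = 10573 = 97 · 109.
Step 2: Check the mod-4 condition on each prime factor: 97 ≡ 1 (mod 4), exponent 1; 109 ≡ 1 (mod 4), exponent 1.
All primes ≡ 3 (mod 4) appear to even exponent (or don't appear), so by the two-squares theorem n IS expressible as a sum of two squares.
Step 3: Build a representation. Here n = 97 · 109 is a product of primes ≡ 1 (mod 4). Each prime p ≡ 1 (mod 4) is itself a sum of two squares; find a² by testing p − a² for a perfect square:
  97: 97 − 1² = 96, 97 − 2² = 93, 97 − 3² = 88, 97 − 4² = 81 = 9² ⇒ 97 = 4² + 9².
  109: 109 − 1² = 108, 109 − 2² = 105, 109 − 3² = 100 = 10² ⇒ 109 = 3² + 10².
  Combine using the Brahmagupta–Fibonacci identity (a² + b²)(c² + d²) = (ac − bd)² + (ad + bc)² = (ac + bd)² + (ad − bc)²:
  97 · 109 = 10573: from (4² + 9²)(3² + 10²), take (4·3 − 9·10, 4·10 + 9·3) = (12 − 90, 40 + 27) = (-78, 67); dropping signs (only squares matter) gives (78, 67); check 78² + 67² = 6084 + 4489 = 10573 ✓.
Step 4: Order so x ≤ y and verify: 67² + 78² = 4489 + 6084 = 10573 = n. ✓

n = 10573 = 67² + 78² (one valid representation with x ≤ y).


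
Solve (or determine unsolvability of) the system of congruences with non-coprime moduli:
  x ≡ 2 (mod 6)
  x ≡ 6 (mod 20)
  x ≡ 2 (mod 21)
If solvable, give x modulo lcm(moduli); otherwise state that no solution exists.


Moduli 6, 20, 21 are not pairwise coprime, so CRT works modulo lcm(m_i) when all pairwise compatibility conditions hold.
Pairwise compatibility: gcd(m_i, m_j) must divide a_i - a_j for every pair.
Merge one congruence at a time:
  Start: x ≡ 2 (mod 6).
  Combine with x ≡ 6 (mod 20): gcd(6, 20) = 2; 6 - 2 = 4, which IS divisible by 2, so compatible.
    Write x = 2 + 6·t and substitute into x ≡ 6 (mod 20): 6·t ≡ 6 − 2 = 4 (mod 20).
    Divide the congruence (and modulus) by g = 2: 3·t ≡ 2 (mod 10).
    The inverse of 3 mod 10 is 7 (since 3·7 = 21 = 2·10 + 1), so t ≡ 7·2 = 14 ≡ 4 (mod 10).
    Then x = 2 + 6·4 = 26, valid modulo lcm(6, 20) = 60: x ≡ 26 (mod 60).
  Combine with x ≡ 2 (mod 21): gcd(60, 21) = 3; 2 - 26 = -24, which IS divisible by 3, so compatible.
    Write x = 26 + 60·t and substitute into x ≡ 2 (mod 21): 60·t ≡ 2 − 26 = -24 (mod 21).
    Divide the congruence (and modulus) by g = 3: 20·t ≡ -8 (mod 7).
    Reduce coefficients mod 7: 6·t ≡ 6 (mod 7).
    The inverse of 6 mod 7 is 6 (since 6·6 = 36 = 5·7 + 1), so t ≡ 6·6 = 36 ≡ 1 (mod 7).
    Then x = 26 + 60·1 = 86, valid modulo lcm(60, 21) = 420: x ≡ 86 (mod 420).
Verify: 86 mod 6 = 2, 86 mod 20 = 6, 86 mod 21 = 2.

x ≡ 86 (mod 420).


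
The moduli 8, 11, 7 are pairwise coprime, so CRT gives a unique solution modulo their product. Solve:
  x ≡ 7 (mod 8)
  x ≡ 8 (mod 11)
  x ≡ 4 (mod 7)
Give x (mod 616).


Moduli 8, 11, 7 are pairwise coprime; by CRT there is a unique solution modulo M = 8 · 11 · 7 = 616.
Solve pairwise, accumulating the modulus:
  Start with x ≡ 7 (mod 8).
  Combine with x ≡ 8 (mod 11): since gcd(8, 11) = 1, we get a unique residue mod 88.
    Write x = 7 + 8·t and substitute into x ≡ 8 (mod 11): 8·t ≡ 8 − 7 = 1 (mod 11).
    The inverse of 8 mod 11 is 7 (since 8·7 = 56 = 5·11 + 1), so t ≡ 7·1 = 7 ≡ 7 (mod 11).
    Then x = 7 + 8·7 = 63, valid modulo lcm(8, 11) = 88: x ≡ 63 (mod 88).
  Combine with x ≡ 4 (mod 7): since gcd(88, 7) = 1, we get a unique residue mod 616.
    Write x = 63 + 88·t and substitute into x ≡ 4 (mod 7): 88·t ≡ 4 − 63 = -59 (mod 7).
    Reduce coefficients mod 7: 4·t ≡ 4 (mod 7).
    The inverse of 4 mod 7 is 2 (since 4·2 = 8 = 1·7 + 1), so t ≡ 2·4 = 8 ≡ 1 (mod 7).
    Then x = 63 + 88·1 = 151, valid modulo lcm(88, 7) = 616: x ≡ 151 (mod 616).
Verify: 151 mod 8 = 7 ✓, 151 mod 11 = 8 ✓, 151 mod 7 = 4 ✓.

x ≡ 151 (mod 616).


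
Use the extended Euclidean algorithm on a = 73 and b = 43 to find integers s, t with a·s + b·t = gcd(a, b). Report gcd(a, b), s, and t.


Euclidean algorithm on (73, 43) — divide until remainder is 0:
  73 = 1 · 43 + 30
  43 = 1 · 30 + 13
  30 = 2 · 13 + 4
  13 = 3 · 4 + 1
  4 = 4 · 1 + 0
gcd(73, 43) = 1.
Track Bezout coefficients alongside the remainders: start with r₀ = 73 = a·1 + b·0 (s = 1, t = 0) and r₁ = 43 = a·0 + b·1 (s = 0, t = 1); each new remainder r_{k+1} = r_{k-1} − q_k·r_k inherits s_{k+1} = s_{k-1} − q_k·s_k, t_{k+1} = t_{k-1} − q_k·t_k, so r_k = a·s_k + b·t_k at every step:
  q = 1: r = 30, s = 1 − 1·0 = 1, t = 0 − 1·1 = -1  (check: 73·1 + 43·(-1) = 30)
  q = 1: r = 13, s = 0 − 1·1 = -1, t = 1 − 1·(-1) = 2  (check: 73·(-1) + 43·2 = 13)
  q = 2: r = 4, s = 1 − 2·(-1) = 3, t = -1 − 2·2 = -5  (check: 73·3 + 43·(-5) = 4)
  q = 3: r = 1, s = -1 − 3·3 = -10, t = 2 − 3·(-5) = 17  (check: 73·(-10) + 43·17 = 1)
The row with r = 1 (the gcd) gives the Bezout coefficients s = -10, t = 17.
Result: 73 · (-10) + 43 · (17) = 1.

gcd(73, 43) = 1; s = -10, t = 17 (check: 73·(-10) + 43·17 = 1).


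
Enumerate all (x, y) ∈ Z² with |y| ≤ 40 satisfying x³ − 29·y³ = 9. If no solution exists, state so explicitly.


The equation is x³ - 29y³ = 9. For fixed y, x³ = 29·y³ + 9, so a solution requires the RHS to be a perfect cube.
Strategy: iterate y from -40 to 40, compute RHS = 29·y³ + 9, and check whether it is a (positive or negative) perfect cube.
Check small values of y:
  y = 0: RHS = 9 is not a perfect cube.
  y = 1: RHS = 38 is not a perfect cube.
  y = -1: RHS = -20 is not a perfect cube.
  y = 2: RHS = 241 is not a perfect cube.
  y = -2: RHS = -223 is not a perfect cube.
  y = 3: RHS = 792 is not a perfect cube.
  y = -3: RHS = -774 is not a perfect cube.
Continuing the search up to |y| = 40 finds no solutions either.
No (x, y) in the scanned range satisfies the equation.

No integer solutions with |y| ≤ 40.


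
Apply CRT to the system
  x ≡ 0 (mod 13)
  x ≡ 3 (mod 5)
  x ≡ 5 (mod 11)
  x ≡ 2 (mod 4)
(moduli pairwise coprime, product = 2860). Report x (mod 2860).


Product of moduli M = 13 · 5 · 11 · 4 = 2860.
Merge one congruence at a time:
  Start: x ≡ 0 (mod 13).
  Combine with x ≡ 3 (mod 5); new modulus lcm = 65.
    Write x = 0 + 13·t and substitute into x ≡ 3 (mod 5): 13·t ≡ 3 − 0 = 3 (mod 5).
    Reduce coefficients mod 5: 3·t ≡ 3 (mod 5).
    The inverse of 3 mod 5 is 2 (since 3·2 = 6 = 1·5 + 1), so t ≡ 2·3 = 6 ≡ 1 (mod 5).
    Then x = 0 + 13·1 = 13, valid modulo lcm(13, 5) = 65: x ≡ 13 (mod 65).
  Combine with x ≡ 5 (mod 11); new modulus lcm = 715.
    Write x = 13 + 65·t and substitute into x ≡ 5 (mod 11): 65·t ≡ 5 − 13 = -8 (mod 11).
    Reduce coefficients mod 11: 10·t ≡ 3 (mod 11).
    The inverse of 10 mod 11 is 10 (since 10·10 = 100 = 9·11 + 1), so t ≡ 10·3 = 30 ≡ 8 (mod 11).
    Then x = 13 + 65·8 = 533, valid modulo lcm(65, 11) = 715: x ≡ 533 (mod 715).
  Combine with x ≡ 2 (mod 4); new modulus lcm = 2860.
    Write x = 533 + 715·t and substitute into x ≡ 2 (mod 4): 715·t ≡ 2 − 533 = -531 (mod 4).
    Reduce coefficients mod 4: 3·t ≡ 1 (mod 4).
    The inverse of 3 mod 4 is 3 (since 3·3 = 9 = 2·4 + 1), so t ≡ 3·1 = 3 ≡ 3 (mod 4).
    Then x = 533 + 715·3 = 2678, valid modulo lcm(715, 4) = 2860: x ≡ 2678 (mod 2860).
Verify against each original: 2678 mod 13 = 0, 2678 mod 5 = 3, 2678 mod 11 = 5, 2678 mod 4 = 2.

x ≡ 2678 (mod 2860).


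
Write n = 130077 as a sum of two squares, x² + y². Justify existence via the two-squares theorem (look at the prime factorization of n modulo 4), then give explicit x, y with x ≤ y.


Step 1: Factor n = 130077 = 3^2 · 97 · 149.
Step 2: Check the mod-4 condition on each prime factor: 3 ≡ 3 (mod 4), exponent 2 (must be even); 97 ≡ 1 (mod 4), exponent 1; 149 ≡ 1 (mod 4), exponent 1.
All primes ≡ 3 (mod 4) appear to even exponent (or don't appear), so by the two-squares theorem n IS expressible as a sum of two squares.
Step 3: Build a representation. Group n = k² · m with k = 3 and m = 97 · 149 = 14453 (a product of primes ≡ 1 (mod 4)); a representation of m scales to one of n via (k·x)² + (k·y)² = k²(x² + y²). Each prime p ≡ 1 (mod 4) is itself a sum of two squares; find a² by testing p − a² for a perfect square:
  97: 97 − 1² = 96, 97 − 2² = 93, 97 − 3² = 88, 97 − 4² = 81 = 9² ⇒ 97 = 4² + 9².
  149: 149 − 1² = 148, 149 − 2² = 145, 149 − 3² = 140, 149 − 4² = 133, 149 − 5² = 124, 149 − 6² = 113, 149 − 7² = 100 = 10² ⇒ 149 = 7² + 10².
  Combine using the Brahmagupta–Fibonacci identity (a² + b²)(c² + d²) = (ac − bd)² + (ad + bc)² = (ac + bd)² + (ad − bc)²:
  97 · 149 = 14453: from (4² + 9²)(7² + 10²), take (4·7 − 9·10, 4·10 + 9·7) = (28 − 90, 40 + 63) = (-62, 103); dropping signs (only squares matter) gives (62, 103); check 62² + 103² = 3844 + 10609 = 14453 ✓.
  Scale by k = 3: (3·62, 3·103) = (186, 309).
Step 4: Order so x ≤ y and verify: 186² + 309² = 34596 + 95481 = 130077 = n. ✓

n = 130077 = 186² + 309² (one valid representation with x ≤ y).


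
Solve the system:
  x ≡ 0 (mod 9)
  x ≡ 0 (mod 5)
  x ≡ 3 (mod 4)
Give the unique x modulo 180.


Moduli 9, 5, 4 are pairwise coprime; by CRT there is a unique solution modulo M = 9 · 5 · 4 = 180.
Solve pairwise, accumulating the modulus:
  Start with x ≡ 0 (mod 9).
  Combine with x ≡ 0 (mod 5): since gcd(9, 5) = 1, we get a unique residue mod 45.
    Write x = 0 + 9·t and substitute into x ≡ 0 (mod 5): 9·t ≡ 0 − 0 = 0 (mod 5).
    Reduce coefficients mod 5: 4·t ≡ 0 (mod 5).
    The inverse of 4 mod 5 is 4 (since 4·4 = 16 = 3·5 + 1), so t ≡ 4·0 = 0 ≡ 0 (mod 5).
    Then x = 0 + 9·0 = 0, valid modulo lcm(9, 5) = 45: x ≡ 0 (mod 45).
  Combine with x ≡ 3 (mod 4): since gcd(45, 4) = 1, we get a unique residue mod 180.
    Write x = 0 + 45·t and substitute into x ≡ 3 (mod 4): 45·t ≡ 3 − 0 = 3 (mod 4).
    Reduce coefficients mod 4: 1·t ≡ 3 (mod 4).
    So t ≡ 3 (mod 4).
    Then x = 0 + 45·3 = 135, valid modulo lcm(45, 4) = 180: x ≡ 135 (mod 180).
Verify: 135 mod 9 = 0 ✓, 135 mod 5 = 0 ✓, 135 mod 4 = 3 ✓.

x ≡ 135 (mod 180).


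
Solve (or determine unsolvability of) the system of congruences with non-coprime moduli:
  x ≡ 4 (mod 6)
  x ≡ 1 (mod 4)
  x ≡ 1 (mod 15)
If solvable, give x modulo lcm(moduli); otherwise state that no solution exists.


Moduli 6, 4, 15 are not pairwise coprime, so CRT works modulo lcm(m_i) when all pairwise compatibility conditions hold.
Pairwise compatibility: gcd(m_i, m_j) must divide a_i - a_j for every pair.
Merge one congruence at a time:
  Start: x ≡ 4 (mod 6).
  Combine with x ≡ 1 (mod 4): gcd(6, 4) = 2, and 1 - 4 = -3 is NOT divisible by 2.
    ⇒ system is inconsistent (no integer solution).

No solution (the system is inconsistent).


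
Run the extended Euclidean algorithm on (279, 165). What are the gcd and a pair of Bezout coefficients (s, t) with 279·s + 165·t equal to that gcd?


Euclidean algorithm on (279, 165) — divide until remainder is 0:
  279 = 1 · 165 + 114
  165 = 1 · 114 + 51
  114 = 2 · 51 + 12
  51 = 4 · 12 + 3
  12 = 4 · 3 + 0
gcd(279, 165) = 3.
Track Bezout coefficients alongside the remainders: start with r₀ = 279 = a·1 + b·0 (s = 1, t = 0) and r₁ = 165 = a·0 + b·1 (s = 0, t = 1); each new remainder r_{k+1} = r_{k-1} − q_k·r_k inherits s_{k+1} = s_{k-1} − q_k·s_k, t_{k+1} = t_{k-1} − q_k·t_k, so r_k = a·s_k + b·t_k at every step:
  q = 1: r = 114, s = 1 − 1·0 = 1, t = 0 − 1·1 = -1  (check: 279·1 + 165·(-1) = 114)
  q = 1: r = 51, s = 0 − 1·1 = -1, t = 1 − 1·(-1) = 2  (check: 279·(-1) + 165·2 = 51)
  q = 2: r = 12, s = 1 − 2·(-1) = 3, t = -1 − 2·2 = -5  (check: 279·3 + 165·(-5) = 12)
  q = 4: r = 3, s = -1 − 4·3 = -13, t = 2 − 4·(-5) = 22  (check: 279·(-13) + 165·22 = 3)
The row with r = 3 (the gcd) gives the Bezout coefficients s = -13, t = 22.
Result: 279 · (-13) + 165 · (22) = 3.

gcd(279, 165) = 3; s = -13, t = 22 (check: 279·(-13) + 165·22 = 3).
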